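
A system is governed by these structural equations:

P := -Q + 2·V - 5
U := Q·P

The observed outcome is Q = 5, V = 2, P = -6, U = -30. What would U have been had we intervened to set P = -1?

-5

The intervention breaks the incoming arrows to P: P := -Q + 2·V - 5 no longer applies, and P = -1.
U = Q·P  [with Q=5, P=-1]  = -5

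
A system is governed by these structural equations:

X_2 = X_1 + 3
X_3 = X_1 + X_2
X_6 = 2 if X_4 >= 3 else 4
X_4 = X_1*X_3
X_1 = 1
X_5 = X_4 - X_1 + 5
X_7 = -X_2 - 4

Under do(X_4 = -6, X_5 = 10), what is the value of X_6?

4

The joint intervention fixes X_4 = -6, X_5 = 10, removing each variable's own equation.
X_6 = 2 if X_4 >= 3 else 4  [with X_4=-6]  = 4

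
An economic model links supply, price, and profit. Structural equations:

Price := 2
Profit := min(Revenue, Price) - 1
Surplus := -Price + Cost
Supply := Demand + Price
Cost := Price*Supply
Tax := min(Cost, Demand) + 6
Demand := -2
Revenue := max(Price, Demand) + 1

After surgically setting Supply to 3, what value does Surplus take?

4

The intervention breaks the incoming arrows to Supply: Supply := Demand + Price no longer applies, and Supply = 3.
Cost = Price*Supply  [with Price=2, Supply=3]  = 6
Surplus = -Price + Cost  [with Price=2, Cost=6]  = 4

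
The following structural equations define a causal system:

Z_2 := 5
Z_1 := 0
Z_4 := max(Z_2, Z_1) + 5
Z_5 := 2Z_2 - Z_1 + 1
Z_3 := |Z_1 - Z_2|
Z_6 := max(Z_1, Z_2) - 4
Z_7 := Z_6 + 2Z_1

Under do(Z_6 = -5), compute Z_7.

-5

Intervening sets Z_6 = -5 and removes its equation (Z_6 := max(Z_1, Z_2) - 4).
Z_7 = Z_6 + 2Z_1  [with Z_6=-5, Z_1=0]  = -5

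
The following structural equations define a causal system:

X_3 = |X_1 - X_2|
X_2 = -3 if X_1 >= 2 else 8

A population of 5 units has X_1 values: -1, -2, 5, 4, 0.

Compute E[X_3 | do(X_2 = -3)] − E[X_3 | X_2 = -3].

do(X_2=-3) breaks X_2's dependence on X_1. With X_2=-3 fixed, X_3 across the units is 2, 1, 8, 7, 3, mean 4.2.
E[X_3|X_2=-3] averages over only the 2 units with X_2=-3 (X_1 = 5, 4): X_3 = 8, 7, mean 7.5.
Difference = 4.2 − 7.5 = -3.3.

-3.3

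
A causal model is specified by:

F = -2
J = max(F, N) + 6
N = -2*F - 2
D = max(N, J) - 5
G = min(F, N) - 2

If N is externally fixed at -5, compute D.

do(N=-5) replaces the equation N = -2*F - 2 with the constant N = -5.
J = max(F, N) + 6  [with F=-2, N=-5]  = 4
D = max(N, J) - 5  [with N=-5, J=4]  = -1

-1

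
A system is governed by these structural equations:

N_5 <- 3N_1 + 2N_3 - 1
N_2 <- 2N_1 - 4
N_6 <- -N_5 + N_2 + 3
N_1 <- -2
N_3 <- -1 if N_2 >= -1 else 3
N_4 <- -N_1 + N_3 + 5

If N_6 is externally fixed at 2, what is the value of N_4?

10

do(N_6=2) replaces the equation N_6 <- -N_5 + N_2 + 3 with the constant N_6 = 2.
No directed path runs from N_6 to N_4, so N_4 keeps its natural value.
N_2 = 2N_1 - 4  [with N_1=-2]  = -8
N_3 = -1 if N_2 >= -1 else 3  [with N_2=-8]  = 3
N_4 = -N_1 + N_3 + 5  [with N_1=-2, N_3=3]  = 10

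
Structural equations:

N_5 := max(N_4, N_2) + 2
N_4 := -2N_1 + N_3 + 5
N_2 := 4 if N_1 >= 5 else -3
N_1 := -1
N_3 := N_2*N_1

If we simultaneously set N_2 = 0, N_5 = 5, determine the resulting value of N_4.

The joint intervention fixes N_2 = 0, N_5 = 5, removing each variable's own equation.
N_3 = N_2*N_1  [with N_2=0, N_1=-1]  = 0
N_4 = -2N_1 + N_3 + 5  [with N_1=-1, N_3=0]  = 7

7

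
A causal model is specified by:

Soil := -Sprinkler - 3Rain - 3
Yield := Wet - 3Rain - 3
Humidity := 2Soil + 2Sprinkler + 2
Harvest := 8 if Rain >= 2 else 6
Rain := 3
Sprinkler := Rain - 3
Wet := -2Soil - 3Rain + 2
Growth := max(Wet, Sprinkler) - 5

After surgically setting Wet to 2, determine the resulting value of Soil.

-12

Under do(Wet=2), the mechanism Wet := -2Soil - 3Rain + 2 is discarded; Wet is fixed at 2.
Since Soil is not a descendant of the intervened variable, it is unaffected.
Sprinkler = Rain - 3  [with Rain=3]  = 0
Soil = -Sprinkler - 3Rain - 3  [with Sprinkler=0, Rain=3]  = -12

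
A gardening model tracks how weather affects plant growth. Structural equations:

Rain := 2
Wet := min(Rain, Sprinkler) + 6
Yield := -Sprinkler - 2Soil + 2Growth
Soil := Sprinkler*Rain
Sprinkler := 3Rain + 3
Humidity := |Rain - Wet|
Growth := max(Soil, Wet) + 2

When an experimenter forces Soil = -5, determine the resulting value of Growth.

do(Soil=-5) replaces the equation Soil := Sprinkler*Rain with the constant Soil = -5.
Sprinkler = 3Rain + 3  [with Rain=2]  = 9
Wet = min(Rain, Sprinkler) + 6  [with Rain=2, Sprinkler=9]  = 8
Growth = max(Soil, Wet) + 2  [with Soil=-5, Wet=8]  = 10

10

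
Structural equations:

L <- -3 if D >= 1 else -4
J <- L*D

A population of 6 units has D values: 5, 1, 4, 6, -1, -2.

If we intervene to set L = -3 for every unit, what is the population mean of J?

-6.5

The intervention sets L=-3 in all 6 units regardless of D. Recomputing J per unit gives -15, -3, -12, -18, 3, 6; average -6.5.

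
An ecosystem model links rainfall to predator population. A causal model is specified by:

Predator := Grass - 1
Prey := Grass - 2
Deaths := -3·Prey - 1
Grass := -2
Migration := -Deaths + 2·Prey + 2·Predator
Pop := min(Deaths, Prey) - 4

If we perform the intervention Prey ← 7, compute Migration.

30

do(Prey=7) replaces the equation Prey := Grass - 2 with the constant Prey = 7.
Predator = Grass - 1  [with Grass=-2]  = -3
Deaths = -3·Prey - 1  [with Prey=7]  = -22
Migration = -Deaths + 2·Prey + 2·Predator  [with Deaths=-22, Prey=7, Predator=-3]  = 30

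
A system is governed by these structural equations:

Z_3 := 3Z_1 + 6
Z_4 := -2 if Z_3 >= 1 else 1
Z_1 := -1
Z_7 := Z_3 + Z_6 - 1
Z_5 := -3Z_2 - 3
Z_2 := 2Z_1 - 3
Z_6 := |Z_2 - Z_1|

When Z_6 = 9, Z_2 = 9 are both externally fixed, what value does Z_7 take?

Setting Z_6 = 9, Z_2 = 9 by intervention discards those variables' equations.
Z_3 = 3Z_1 + 6  [with Z_1=-1]  = 3
Z_7 = Z_3 + Z_6 - 1  [with Z_3=3, Z_6=9]  = 11

11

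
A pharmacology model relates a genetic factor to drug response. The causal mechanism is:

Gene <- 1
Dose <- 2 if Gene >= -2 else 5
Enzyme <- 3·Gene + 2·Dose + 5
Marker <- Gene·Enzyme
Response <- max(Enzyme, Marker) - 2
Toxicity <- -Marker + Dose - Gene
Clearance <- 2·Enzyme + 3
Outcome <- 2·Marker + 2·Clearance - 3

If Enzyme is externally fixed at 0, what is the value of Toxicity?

1

The intervention breaks the incoming arrows to Enzyme: Enzyme <- 3·Gene + 2·Dose + 5 no longer applies, and Enzyme = 0.
Dose = 2 if Gene >= -2 else 5  [with Gene=1]  = 2
Marker = Gene·Enzyme  [with Gene=1, Enzyme=0]  = 0
Toxicity = -Marker + Dose - Gene  [with Marker=0, Dose=2, Gene=1]  = 1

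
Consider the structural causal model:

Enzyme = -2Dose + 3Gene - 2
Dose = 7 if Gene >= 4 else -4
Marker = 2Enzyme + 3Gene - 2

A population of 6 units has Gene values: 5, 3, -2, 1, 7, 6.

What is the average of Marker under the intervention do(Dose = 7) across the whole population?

Under do(Dose=7), Dose's equation is replaced by Dose=7 for every unit. Per-unit Marker: 11, -7, -52, -25, 29, 20. Mean = -4.

-4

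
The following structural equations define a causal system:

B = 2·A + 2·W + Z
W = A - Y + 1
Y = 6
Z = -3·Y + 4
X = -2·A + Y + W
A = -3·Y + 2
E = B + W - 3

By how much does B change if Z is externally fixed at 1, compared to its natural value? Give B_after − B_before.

15

The intervention breaks the incoming arrows to Z: Z = -3·Y + 4 no longer applies, and Z = 1.
A = -3·Y + 2  [with Y=6]  = -16
W = A - Y + 1  [with A=-16, Y=6]  = -21
B = 2·A + 2·W + Z  [with A=-16, W=-21, Z=1]  = -73
Without intervention: A = -3·Y + 2  [with Y=6]  = -16; W = A - Y + 1  [with A=-16, Y=6]  = -21; Z = -3·Y + 4  [with Y=6]  = -14; B = 2·A + 2·W + Z  [with A=-16, W=-21, Z=-14]  = -88.
Change = -73 − (-88) = 15.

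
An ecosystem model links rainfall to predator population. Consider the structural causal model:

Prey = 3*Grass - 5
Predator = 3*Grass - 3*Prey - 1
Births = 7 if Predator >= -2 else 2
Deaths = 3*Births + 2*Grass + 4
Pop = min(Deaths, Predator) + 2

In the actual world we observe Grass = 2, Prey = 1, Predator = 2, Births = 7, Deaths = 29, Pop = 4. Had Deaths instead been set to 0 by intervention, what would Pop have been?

2

The intervention breaks the incoming arrows to Deaths: Deaths = 3*Births + 2*Grass + 4 no longer applies, and Deaths = 0.
Prey = 3*Grass - 5  [with Grass=2]  = 1
Predator = 3*Grass - 3*Prey - 1  [with Grass=2, Prey=1]  = 2
Pop = min(Deaths, Predator) + 2  [with Deaths=0, Predator=2]  = 2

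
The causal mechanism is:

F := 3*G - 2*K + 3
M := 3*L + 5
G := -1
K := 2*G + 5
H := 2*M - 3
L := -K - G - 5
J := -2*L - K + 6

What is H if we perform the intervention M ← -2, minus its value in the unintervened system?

28

The intervention breaks the incoming arrows to M: M := 3*L + 5 no longer applies, and M = -2.
H = 2*M - 3  [with M=-2]  = -7
Without intervention: K = 2*G + 5  [with G=-1]  = 3; L = -K - G - 5  [with K=3, G=-1]  = -7; M = 3*L + 5  [with L=-7]  = -16; H = 2*M - 3  [with M=-16]  = -35.
Change = -7 − (-35) = 28.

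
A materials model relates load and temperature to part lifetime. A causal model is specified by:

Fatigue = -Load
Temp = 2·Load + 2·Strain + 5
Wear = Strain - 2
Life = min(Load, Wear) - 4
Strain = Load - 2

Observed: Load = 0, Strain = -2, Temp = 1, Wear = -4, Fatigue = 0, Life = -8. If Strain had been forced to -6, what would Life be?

-12

Under do(Strain=-6), the mechanism Strain = Load - 2 is discarded; Strain is fixed at -6.
Wear = Strain - 2  [with Strain=-6]  = -8
Life = min(Load, Wear) - 4  [with Load=0, Wear=-8]  = -12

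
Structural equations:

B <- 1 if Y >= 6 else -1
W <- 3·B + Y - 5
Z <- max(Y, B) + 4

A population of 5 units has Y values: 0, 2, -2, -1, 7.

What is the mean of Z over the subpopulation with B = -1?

Observing B=-1 restricts to units where B's equation naturally yields -1: Y ∈ {0, 2, -2, -1}. In that subpopulation Z = 4, 6, 3, 3, mean 4.

4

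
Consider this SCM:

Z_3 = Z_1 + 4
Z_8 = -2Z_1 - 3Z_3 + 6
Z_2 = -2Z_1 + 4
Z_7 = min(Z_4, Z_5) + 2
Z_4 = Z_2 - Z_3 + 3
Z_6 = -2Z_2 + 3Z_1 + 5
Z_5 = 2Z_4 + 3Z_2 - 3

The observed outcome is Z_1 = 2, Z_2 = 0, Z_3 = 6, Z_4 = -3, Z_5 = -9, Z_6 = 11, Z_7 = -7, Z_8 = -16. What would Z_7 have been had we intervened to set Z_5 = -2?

-1

Under do(Z_5=-2), the mechanism Z_5 = 2Z_4 + 3Z_2 - 3 is discarded; Z_5 is fixed at -2.
Z_2 = -2Z_1 + 4  [with Z_1=2]  = 0
Z_3 = Z_1 + 4  [with Z_1=2]  = 6
Z_4 = Z_2 - Z_3 + 3  [with Z_2=0, Z_3=6]  = -3
Z_7 = min(Z_4, Z_5) + 2  [with Z_4=-3, Z_5=-2]  = -1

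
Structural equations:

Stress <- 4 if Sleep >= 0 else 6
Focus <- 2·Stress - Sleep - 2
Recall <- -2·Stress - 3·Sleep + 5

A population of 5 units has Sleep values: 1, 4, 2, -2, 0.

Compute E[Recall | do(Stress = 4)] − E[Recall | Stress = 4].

Every unit gets Stress=4 under the intervention. Recall values become -6, -15, -9, 3, -3; E[Recall|do(Stress=4)] = -6.
Observing Stress=4 restricts to units where Stress's equation naturally yields 4: Sleep ∈ {1, 4, 2, 0}. In that subpopulation Recall = -6, -15, -9, -3, mean -8.25.
Difference = -6 − (-8.25) = 2.25.

2.25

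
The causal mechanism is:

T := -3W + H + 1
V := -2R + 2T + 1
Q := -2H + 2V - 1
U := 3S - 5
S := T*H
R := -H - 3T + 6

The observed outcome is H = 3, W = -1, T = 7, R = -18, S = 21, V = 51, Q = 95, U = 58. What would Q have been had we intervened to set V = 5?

3

Intervening sets V = 5 and removes its equation (V := -2R + 2T + 1).
Q = -2H + 2V - 1  [with H=3, V=5]  = 3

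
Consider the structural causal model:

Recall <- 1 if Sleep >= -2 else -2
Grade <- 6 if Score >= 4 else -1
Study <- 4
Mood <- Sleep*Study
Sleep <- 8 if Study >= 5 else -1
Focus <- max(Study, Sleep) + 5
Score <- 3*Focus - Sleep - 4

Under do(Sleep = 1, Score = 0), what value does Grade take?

Setting Sleep = 1, Score = 0 by intervention discards those variables' equations.
Grade = 6 if Score >= 4 else -1  [with Score=0]  = -1

-1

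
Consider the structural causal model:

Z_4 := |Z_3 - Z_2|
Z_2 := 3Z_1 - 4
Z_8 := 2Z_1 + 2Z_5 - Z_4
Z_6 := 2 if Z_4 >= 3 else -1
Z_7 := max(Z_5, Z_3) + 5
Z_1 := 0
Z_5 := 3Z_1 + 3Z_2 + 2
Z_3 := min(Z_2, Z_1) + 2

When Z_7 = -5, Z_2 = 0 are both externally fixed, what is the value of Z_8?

The joint intervention fixes Z_7 = -5, Z_2 = 0, removing each variable's own equation.
Z_3 = min(Z_2, Z_1) + 2  [with Z_2=0, Z_1=0]  = 2
Z_4 = |Z_3 - Z_2|  [with Z_3=2, Z_2=0]  = 2
Z_5 = 3Z_1 + 3Z_2 + 2  [with Z_1=0, Z_2=0]  = 2
Z_8 = 2Z_1 + 2Z_5 - Z_4  [with Z_1=0, Z_5=2, Z_4=2]  = 2

2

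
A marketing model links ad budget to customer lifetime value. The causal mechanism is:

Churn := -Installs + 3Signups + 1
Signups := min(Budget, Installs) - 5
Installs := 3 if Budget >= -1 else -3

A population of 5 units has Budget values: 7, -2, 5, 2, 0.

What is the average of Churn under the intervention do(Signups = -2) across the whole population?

Under do(Signups=-2), Signups's equation is replaced by Signups=-2 for every unit. Per-unit Churn: -8, -2, -8, -8, -8. Mean = -6.8.

-6.8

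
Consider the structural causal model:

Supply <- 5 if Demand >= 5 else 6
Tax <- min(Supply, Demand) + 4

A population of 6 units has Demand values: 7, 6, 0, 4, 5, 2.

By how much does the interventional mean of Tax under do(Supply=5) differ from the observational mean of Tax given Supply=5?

-1.5

The intervention sets Supply=5 in all 6 units regardless of Demand. Recomputing Tax per unit gives 9, 9, 4, 8, 9, 6; average 7.5.
E[Tax|Supply=5] averages over only the 3 units with Supply=5 (Demand = 7, 6, 5): Tax = 9, 9, 9, mean 9.
Difference = 7.5 − 9 = -1.5.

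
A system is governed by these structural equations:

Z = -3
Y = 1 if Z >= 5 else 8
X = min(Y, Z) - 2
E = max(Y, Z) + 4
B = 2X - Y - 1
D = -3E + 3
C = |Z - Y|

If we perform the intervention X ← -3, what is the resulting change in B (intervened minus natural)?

4

do(X=-3) replaces the equation X = min(Y, Z) - 2 with the constant X = -3.
Y = 1 if Z >= 5 else 8  [with Z=-3]  = 8
B = 2X - Y - 1  [with X=-3, Y=8]  = -15
Without intervention: Y = 1 if Z >= 5 else 8  [with Z=-3]  = 8; X = min(Y, Z) - 2  [with Y=8, Z=-3]  = -5; B = 2X - Y - 1  [with X=-5, Y=8]  = -19.
Change = -15 − (-19) = 4.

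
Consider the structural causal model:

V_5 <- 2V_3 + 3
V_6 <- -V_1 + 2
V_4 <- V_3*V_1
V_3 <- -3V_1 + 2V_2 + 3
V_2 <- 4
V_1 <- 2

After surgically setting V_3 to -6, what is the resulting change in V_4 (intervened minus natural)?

-22

The intervention breaks the incoming arrows to V_3: V_3 <- -3V_1 + 2V_2 + 3 no longer applies, and V_3 = -6.
V_4 = V_3*V_1  [with V_3=-6, V_1=2]  = -12
Without intervention: V_3 = -3V_1 + 2V_2 + 3  [with V_1=2, V_2=4]  = 5; V_4 = V_3*V_1  [with V_3=5, V_1=2]  = 10.
Change = -12 − 10 = -22.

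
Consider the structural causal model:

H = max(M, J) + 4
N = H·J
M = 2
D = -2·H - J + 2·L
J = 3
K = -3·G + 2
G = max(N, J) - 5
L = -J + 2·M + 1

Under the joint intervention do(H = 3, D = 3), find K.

Setting H = 3, D = 3 by intervention discards those variables' equations.
N = H·J  [with H=3, J=3]  = 9
G = max(N, J) - 5  [with N=9, J=3]  = 4
K = -3·G + 2  [with G=4]  = -10

-10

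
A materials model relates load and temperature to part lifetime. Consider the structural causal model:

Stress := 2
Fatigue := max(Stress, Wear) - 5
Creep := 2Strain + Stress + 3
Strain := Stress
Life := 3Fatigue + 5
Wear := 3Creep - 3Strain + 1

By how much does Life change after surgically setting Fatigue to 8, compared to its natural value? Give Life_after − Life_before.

-27

The intervention breaks the incoming arrows to Fatigue: Fatigue := max(Stress, Wear) - 5 no longer applies, and Fatigue = 8.
Life = 3Fatigue + 5  [with Fatigue=8]  = 29
Without intervention: Strain = Stress  [with Stress=2]  = 2; Creep = 2Strain + Stress + 3  [with Strain=2, Stress=2]  = 9; Wear = 3Creep - 3Strain + 1  [with Creep=9, Strain=2]  = 22; Fatigue = max(Stress, Wear) - 5  [with Stress=2, Wear=22]  = 17; Life = 3Fatigue + 5  [with Fatigue=17]  = 56.
Change = 29 − 56 = -27.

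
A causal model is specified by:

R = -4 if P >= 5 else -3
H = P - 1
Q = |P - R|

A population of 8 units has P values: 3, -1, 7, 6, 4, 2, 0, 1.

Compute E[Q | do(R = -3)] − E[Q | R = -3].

1.25

Every unit gets R=-3 under the intervention. Q values become 6, 2, 10, 9, 7, 5, 3, 4; E[Q|do(R=-3)] = 5.75.
E[Q|R=-3] averages over only the 6 units with R=-3 (P = 3, -1, 4, 2, 0, 1): Q = 6, 2, 7, 5, 3, 4, mean 4.5.
Difference = 5.75 − 4.5 = 1.25.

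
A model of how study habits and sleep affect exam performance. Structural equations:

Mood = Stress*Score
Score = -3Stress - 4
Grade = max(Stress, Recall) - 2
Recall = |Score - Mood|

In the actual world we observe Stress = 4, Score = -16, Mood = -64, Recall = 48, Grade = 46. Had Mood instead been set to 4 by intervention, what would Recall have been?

20

The intervention breaks the incoming arrows to Mood: Mood = Stress*Score no longer applies, and Mood = 4.
Score = -3Stress - 4  [with Stress=4]  = -16
Recall = |Score - Mood|  [with Score=-16, Mood=4]  = 20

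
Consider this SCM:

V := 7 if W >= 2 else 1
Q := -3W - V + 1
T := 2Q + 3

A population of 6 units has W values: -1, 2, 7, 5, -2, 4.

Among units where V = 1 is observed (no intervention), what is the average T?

Conditioning on V=1 selects the 2 unit(s) with W ∈ {-1, -2}. Their T values: 9, 15. Mean = 12.

12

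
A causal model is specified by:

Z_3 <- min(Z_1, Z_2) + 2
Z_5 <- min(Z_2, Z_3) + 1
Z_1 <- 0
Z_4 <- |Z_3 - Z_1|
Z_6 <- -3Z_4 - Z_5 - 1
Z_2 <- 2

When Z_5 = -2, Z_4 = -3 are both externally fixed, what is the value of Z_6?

Setting Z_5 = -2, Z_4 = -3 by intervention discards those variables' equations.
Z_6 = -3Z_4 - Z_5 - 1  [with Z_4=-3, Z_5=-2]  = 10

10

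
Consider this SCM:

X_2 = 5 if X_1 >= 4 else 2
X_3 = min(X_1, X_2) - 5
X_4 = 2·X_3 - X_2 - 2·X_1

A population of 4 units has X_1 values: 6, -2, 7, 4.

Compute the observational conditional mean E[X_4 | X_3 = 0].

Conditioning on X_3=0 selects the 2 unit(s) with X_1 ∈ {6, 7}. Their X_4 values: -17, -19. Mean = -18.

-18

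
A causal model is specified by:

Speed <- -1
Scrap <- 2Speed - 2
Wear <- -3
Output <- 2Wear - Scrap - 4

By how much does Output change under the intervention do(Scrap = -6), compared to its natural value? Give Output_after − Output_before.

2

The intervention breaks the incoming arrows to Scrap: Scrap <- 2Speed - 2 no longer applies, and Scrap = -6.
Output = 2Wear - Scrap - 4  [with Wear=-3, Scrap=-6]  = -4
Without intervention: Scrap = 2Speed - 2  [with Speed=-1]  = -4; Output = 2Wear - Scrap - 4  [with Wear=-3, Scrap=-4]  = -6.
Change = -4 − (-6) = 2.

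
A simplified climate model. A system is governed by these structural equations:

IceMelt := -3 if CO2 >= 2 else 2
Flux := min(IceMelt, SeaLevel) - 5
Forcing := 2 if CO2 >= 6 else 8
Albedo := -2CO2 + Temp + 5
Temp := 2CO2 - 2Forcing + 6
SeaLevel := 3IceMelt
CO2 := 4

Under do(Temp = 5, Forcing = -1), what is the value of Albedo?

Setting Temp = 5, Forcing = -1 by intervention discards those variables' equations.
Albedo = -2CO2 + Temp + 5  [with CO2=4, Temp=5]  = 2

2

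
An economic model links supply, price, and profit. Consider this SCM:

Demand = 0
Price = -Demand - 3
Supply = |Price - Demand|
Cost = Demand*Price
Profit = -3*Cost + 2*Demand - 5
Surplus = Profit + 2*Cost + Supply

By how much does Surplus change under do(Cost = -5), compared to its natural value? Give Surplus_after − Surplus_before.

Under do(Cost=-5), the mechanism Cost = Demand*Price is discarded; Cost is fixed at -5.
Price = -Demand - 3  [with Demand=0]  = -3
Supply = |Price - Demand|  [with Price=-3, Demand=0]  = 3
Profit = -3*Cost + 2*Demand - 5  [with Cost=-5, Demand=0]  = 10
Surplus = Profit + 2*Cost + Supply  [with Profit=10, Cost=-5, Supply=3]  = 3
Without intervention: Price = -Demand - 3  [with Demand=0]  = -3; Supply = |Price - Demand|  [with Price=-3, Demand=0]  = 3; Cost = Demand*Price  [with Demand=0, Price=-3]  = 0; Profit = -3*Cost + 2*Demand - 5  [with Cost=0, Demand=0]  = -5; Surplus = Profit + 2*Cost + Supply  [with Profit=-5, Cost=0, Supply=3]  = -2.
Change = 3 − (-2) = 5.

5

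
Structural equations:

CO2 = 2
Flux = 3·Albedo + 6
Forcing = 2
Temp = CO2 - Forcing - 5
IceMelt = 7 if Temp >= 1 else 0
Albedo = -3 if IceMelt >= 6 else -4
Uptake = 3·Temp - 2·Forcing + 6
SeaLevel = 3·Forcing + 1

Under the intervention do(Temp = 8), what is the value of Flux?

-3

The intervention breaks the incoming arrows to Temp: Temp = CO2 - Forcing - 5 no longer applies, and Temp = 8.
IceMelt = 7 if Temp >= 1 else 0  [with Temp=8]  = 7
Albedo = -3 if IceMelt >= 6 else -4  [with IceMelt=7]  = -3
Flux = 3·Albedo + 6  [with Albedo=-3]  = -3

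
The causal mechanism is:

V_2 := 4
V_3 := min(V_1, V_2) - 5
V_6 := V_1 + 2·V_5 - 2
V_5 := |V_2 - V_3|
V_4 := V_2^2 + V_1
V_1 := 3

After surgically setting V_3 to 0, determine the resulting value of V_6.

9

The intervention breaks the incoming arrows to V_3: V_3 := min(V_1, V_2) - 5 no longer applies, and V_3 = 0.
V_5 = |V_2 - V_3|  [with V_2=4, V_3=0]  = 4
V_6 = V_1 + 2·V_5 - 2  [with V_1=3, V_5=4]  = 9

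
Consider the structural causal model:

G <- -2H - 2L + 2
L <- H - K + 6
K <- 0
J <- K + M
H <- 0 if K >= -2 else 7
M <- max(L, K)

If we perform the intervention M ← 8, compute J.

The intervention breaks the incoming arrows to M: M <- max(L, K) no longer applies, and M = 8.
J = K + M  [with K=0, M=8]  = 8

8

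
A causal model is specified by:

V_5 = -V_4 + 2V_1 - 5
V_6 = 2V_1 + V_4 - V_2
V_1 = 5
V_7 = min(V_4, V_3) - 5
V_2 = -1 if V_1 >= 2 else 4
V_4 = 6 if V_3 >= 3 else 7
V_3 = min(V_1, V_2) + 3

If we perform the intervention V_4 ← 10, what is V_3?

Under do(V_4=10), the mechanism V_4 = 6 if V_3 >= 3 else 7 is discarded; V_4 is fixed at 10.
Since V_3 is not a descendant of the intervened variable, it is unaffected.
V_2 = -1 if V_1 >= 2 else 4  [with V_1=5]  = -1
V_3 = min(V_1, V_2) + 3  [with V_1=5, V_2=-1]  = 2

2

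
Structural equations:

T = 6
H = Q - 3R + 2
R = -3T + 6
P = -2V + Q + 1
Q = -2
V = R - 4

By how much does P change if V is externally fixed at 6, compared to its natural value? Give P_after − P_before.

-44

Intervening sets V = 6 and removes its equation (V = R - 4).
P = -2V + Q + 1  [with V=6, Q=-2]  = -13
Without intervention: R = -3T + 6  [with T=6]  = -12; V = R - 4  [with R=-12]  = -16; P = -2V + Q + 1  [with V=-16, Q=-2]  = 31.
Change = -13 − 31 = -44.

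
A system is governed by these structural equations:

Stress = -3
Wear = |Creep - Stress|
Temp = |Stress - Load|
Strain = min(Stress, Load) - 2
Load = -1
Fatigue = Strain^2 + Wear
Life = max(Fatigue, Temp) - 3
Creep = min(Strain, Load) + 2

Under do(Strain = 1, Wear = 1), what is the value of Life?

Setting Strain = 1, Wear = 1 by intervention discards those variables' equations.
Temp = |Stress - Load|  [with Stress=-3, Load=-1]  = 2
Fatigue = Strain^2 + Wear  [with Strain=1, Wear=1]  = 2
Life = max(Fatigue, Temp) - 3  [with Fatigue=2, Temp=2]  = -1

-1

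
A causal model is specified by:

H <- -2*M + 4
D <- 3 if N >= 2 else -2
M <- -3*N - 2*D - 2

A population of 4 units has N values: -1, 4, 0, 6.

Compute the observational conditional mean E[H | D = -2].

Observing D=-2 restricts to units where D's equation naturally yields -2: N ∈ {-1, 0}. In that subpopulation H = -6, 0, mean -3.

-3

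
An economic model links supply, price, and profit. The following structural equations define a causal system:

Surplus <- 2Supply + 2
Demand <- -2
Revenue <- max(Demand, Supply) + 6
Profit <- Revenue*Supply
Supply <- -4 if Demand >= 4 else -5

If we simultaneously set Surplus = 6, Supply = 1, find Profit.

7

Setting Surplus = 6, Supply = 1 by intervention discards those variables' equations.
Revenue = max(Demand, Supply) + 6  [with Demand=-2, Supply=1]  = 7
Profit = Revenue*Supply  [with Revenue=7, Supply=1]  = 7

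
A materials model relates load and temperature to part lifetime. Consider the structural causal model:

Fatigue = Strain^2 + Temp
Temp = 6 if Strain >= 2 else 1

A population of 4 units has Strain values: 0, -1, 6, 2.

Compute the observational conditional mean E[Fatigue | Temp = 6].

E[Fatigue|Temp=6] averages over only the 2 units with Temp=6 (Strain = 6, 2): Fatigue = 42, 10, mean 26.

26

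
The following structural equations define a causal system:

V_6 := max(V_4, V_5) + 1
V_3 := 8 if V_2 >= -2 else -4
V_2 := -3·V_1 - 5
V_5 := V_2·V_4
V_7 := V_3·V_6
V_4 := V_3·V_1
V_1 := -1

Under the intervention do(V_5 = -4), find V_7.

-24

Under do(V_5=-4), the mechanism V_5 := V_2·V_4 is discarded; V_5 is fixed at -4.
V_2 = -3·V_1 - 5  [with V_1=-1]  = -2
V_3 = 8 if V_2 >= -2 else -4  [with V_2=-2]  = 8
V_4 = V_3·V_1  [with V_3=8, V_1=-1]  = -8
V_6 = max(V_4, V_5) + 1  [with V_4=-8, V_5=-4]  = -3
V_7 = V_3·V_6  [with V_3=8, V_6=-3]  = -24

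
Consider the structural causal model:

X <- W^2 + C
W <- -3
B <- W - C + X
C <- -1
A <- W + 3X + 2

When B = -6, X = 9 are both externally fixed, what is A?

26

The joint intervention fixes B = -6, X = 9, removing each variable's own equation.
A = W + 3X + 2  [with W=-3, X=9]  = 26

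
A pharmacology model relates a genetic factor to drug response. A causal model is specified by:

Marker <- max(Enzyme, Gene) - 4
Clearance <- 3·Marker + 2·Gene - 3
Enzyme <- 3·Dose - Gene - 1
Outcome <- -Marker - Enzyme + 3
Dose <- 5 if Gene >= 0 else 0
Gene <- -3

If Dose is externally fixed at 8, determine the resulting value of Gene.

-3

Under do(Dose=8), the mechanism Dose <- 5 if Gene >= 0 else 0 is discarded; Dose is fixed at 8.
Gene is not downstream of the intervention, so its value is determined by the original equations.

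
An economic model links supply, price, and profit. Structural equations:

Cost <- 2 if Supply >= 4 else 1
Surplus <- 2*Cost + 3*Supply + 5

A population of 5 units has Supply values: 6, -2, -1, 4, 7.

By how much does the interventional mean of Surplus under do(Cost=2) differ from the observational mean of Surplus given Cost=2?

-8.6

Every unit gets Cost=2 under the intervention. Surplus values become 27, 3, 6, 21, 30; E[Surplus|do(Cost=2)] = 17.4.
E[Surplus|Cost=2] averages over only the 3 units with Cost=2 (Supply = 6, 4, 7): Surplus = 27, 21, 30, mean 26.
Difference = 17.4 − 26 = -8.6.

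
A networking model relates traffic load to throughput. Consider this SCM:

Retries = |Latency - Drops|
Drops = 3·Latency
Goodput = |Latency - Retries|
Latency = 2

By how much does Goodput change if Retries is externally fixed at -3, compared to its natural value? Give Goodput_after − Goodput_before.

3

The intervention breaks the incoming arrows to Retries: Retries = |Latency - Drops| no longer applies, and Retries = -3.
Goodput = |Latency - Retries|  [with Latency=2, Retries=-3]  = 5
Without intervention: Drops = 3·Latency  [with Latency=2]  = 6; Retries = |Latency - Drops|  [with Latency=2, Drops=6]  = 4; Goodput = |Latency - Retries|  [with Latency=2, Retries=4]  = 2.
Change = 5 − 2 = 3.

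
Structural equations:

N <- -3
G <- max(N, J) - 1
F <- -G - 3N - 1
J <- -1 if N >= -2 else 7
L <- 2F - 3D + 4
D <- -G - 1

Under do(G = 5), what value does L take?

28

The intervention breaks the incoming arrows to G: G <- max(N, J) - 1 no longer applies, and G = 5.
D = -G - 1  [with G=5]  = -6
F = -G - 3N - 1  [with G=5, N=-3]  = 3
L = 2F - 3D + 4  [with F=3, D=-6]  = 28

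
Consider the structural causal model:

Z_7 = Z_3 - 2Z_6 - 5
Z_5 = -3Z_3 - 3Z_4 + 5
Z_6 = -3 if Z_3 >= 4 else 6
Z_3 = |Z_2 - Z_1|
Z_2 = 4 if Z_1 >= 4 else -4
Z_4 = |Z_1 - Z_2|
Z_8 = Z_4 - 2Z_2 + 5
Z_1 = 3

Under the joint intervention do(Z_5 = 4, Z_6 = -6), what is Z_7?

14

Under do(Z_5 = 4, Z_6 = -6), each intervened variable's structural equation is replaced by its fixed value.
Z_2 = 4 if Z_1 >= 4 else -4  [with Z_1=3]  = -4
Z_3 = |Z_2 - Z_1|  [with Z_2=-4, Z_1=3]  = 7
Z_7 = Z_3 - 2Z_6 - 5  [with Z_3=7, Z_6=-6]  = 14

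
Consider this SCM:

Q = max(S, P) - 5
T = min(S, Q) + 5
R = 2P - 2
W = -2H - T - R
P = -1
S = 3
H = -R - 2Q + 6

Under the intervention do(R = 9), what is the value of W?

The intervention breaks the incoming arrows to R: R = 2P - 2 no longer applies, and R = 9.
Q = max(S, P) - 5  [with S=3, P=-1]  = -2
H = -R - 2Q + 6  [with R=9, Q=-2]  = 1
T = min(S, Q) + 5  [with S=3, Q=-2]  = 3
W = -2H - T - R  [with H=1, T=3, R=9]  = -14

-14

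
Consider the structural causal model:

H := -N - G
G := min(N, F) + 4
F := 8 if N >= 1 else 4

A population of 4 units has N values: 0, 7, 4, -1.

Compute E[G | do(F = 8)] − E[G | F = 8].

The intervention sets F=8 in all 4 units regardless of N. Recomputing G per unit gives 4, 11, 8, 3; average 6.5.
Observing F=8 restricts to units where F's equation naturally yields 8: N ∈ {7, 4}. In that subpopulation G = 11, 8, mean 9.5.
Difference = 6.5 − 9.5 = -3.

-3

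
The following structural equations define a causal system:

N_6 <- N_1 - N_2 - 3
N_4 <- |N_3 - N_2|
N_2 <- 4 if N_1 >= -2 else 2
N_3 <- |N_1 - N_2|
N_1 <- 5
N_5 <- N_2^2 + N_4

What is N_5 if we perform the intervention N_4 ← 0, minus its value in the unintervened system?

-3

Intervening sets N_4 = 0 and removes its equation (N_4 <- |N_3 - N_2|).
N_2 = 4 if N_1 >= -2 else 2  [with N_1=5]  = 4
N_5 = N_2^2 + N_4  [with N_2=4, N_4=0]  = 16
Without intervention: N_2 = 4 if N_1 >= -2 else 2  [with N_1=5]  = 4; N_3 = |N_1 - N_2|  [with N_1=5, N_2=4]  = 1; N_4 = |N_3 - N_2|  [with N_3=1, N_2=4]  = 3; N_5 = N_2^2 + N_4  [with N_2=4, N_4=3]  = 19.
Change = 16 − 19 = -3.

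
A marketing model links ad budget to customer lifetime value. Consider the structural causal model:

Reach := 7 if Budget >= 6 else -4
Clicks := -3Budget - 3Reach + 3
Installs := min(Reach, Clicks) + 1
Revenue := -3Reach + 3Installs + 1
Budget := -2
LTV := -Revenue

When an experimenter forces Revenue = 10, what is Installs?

-3

The intervention breaks the incoming arrows to Revenue: Revenue := -3Reach + 3Installs + 1 no longer applies, and Revenue = 10.
Since Installs is not a descendant of the intervened variable, it is unaffected.
Reach = 7 if Budget >= 6 else -4  [with Budget=-2]  = -4
Clicks = -3Budget - 3Reach + 3  [with Budget=-2, Reach=-4]  = 21
Installs = min(Reach, Clicks) + 1  [with Reach=-4, Clicks=21]  = -3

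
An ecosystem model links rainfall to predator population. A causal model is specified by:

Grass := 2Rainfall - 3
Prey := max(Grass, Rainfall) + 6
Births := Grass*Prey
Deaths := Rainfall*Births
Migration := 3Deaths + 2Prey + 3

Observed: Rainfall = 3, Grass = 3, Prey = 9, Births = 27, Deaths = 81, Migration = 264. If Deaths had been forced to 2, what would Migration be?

The intervention breaks the incoming arrows to Deaths: Deaths := Rainfall*Births no longer applies, and Deaths = 2.
Grass = 2Rainfall - 3  [with Rainfall=3]  = 3
Prey = max(Grass, Rainfall) + 6  [with Grass=3, Rainfall=3]  = 9
Migration = 3Deaths + 2Prey + 3  [with Deaths=2, Prey=9]  = 27

27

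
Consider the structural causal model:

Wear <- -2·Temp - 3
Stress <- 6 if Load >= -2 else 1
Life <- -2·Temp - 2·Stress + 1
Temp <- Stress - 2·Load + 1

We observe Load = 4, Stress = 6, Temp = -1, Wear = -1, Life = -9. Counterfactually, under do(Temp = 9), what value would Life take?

-29

do(Temp=9) replaces the equation Temp <- Stress - 2·Load + 1 with the constant Temp = 9.
Stress = 6 if Load >= -2 else 1  [with Load=4]  = 6
Life = -2·Temp - 2·Stress + 1  [with Temp=9, Stress=6]  = -29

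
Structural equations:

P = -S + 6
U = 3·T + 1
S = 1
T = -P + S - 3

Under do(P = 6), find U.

-23

Under do(P=6), the mechanism P = -S + 6 is discarded; P is fixed at 6.
T = -P + S - 3  [with P=6, S=1]  = -8
U = 3·T + 1  [with T=-8]  = -23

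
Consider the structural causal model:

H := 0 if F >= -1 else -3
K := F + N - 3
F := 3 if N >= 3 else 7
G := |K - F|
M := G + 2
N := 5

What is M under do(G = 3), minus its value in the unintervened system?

Intervening sets G = 3 and removes its equation (G := |K - F|).
M = G + 2  [with G=3]  = 5
Without intervention: F = 3 if N >= 3 else 7  [with N=5]  = 3; K = F + N - 3  [with F=3, N=5]  = 5; G = |K - F|  [with K=5, F=3]  = 2; M = G + 2  [with G=2]  = 4.
Change = 5 − 4 = 1.

1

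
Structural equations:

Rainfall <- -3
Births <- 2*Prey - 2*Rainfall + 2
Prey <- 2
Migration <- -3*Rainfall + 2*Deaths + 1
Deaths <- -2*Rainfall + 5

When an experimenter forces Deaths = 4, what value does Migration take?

18

Intervening sets Deaths = 4 and removes its equation (Deaths <- -2*Rainfall + 5).
Migration = -3*Rainfall + 2*Deaths + 1  [with Rainfall=-3, Deaths=4]  = 18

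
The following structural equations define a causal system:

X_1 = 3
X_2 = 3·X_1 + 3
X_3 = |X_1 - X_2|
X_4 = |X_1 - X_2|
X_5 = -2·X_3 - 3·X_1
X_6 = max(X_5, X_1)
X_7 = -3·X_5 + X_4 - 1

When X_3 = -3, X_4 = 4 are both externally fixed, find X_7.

Under do(X_3 = -3, X_4 = 4), each intervened variable's structural equation is replaced by its fixed value.
X_5 = -2·X_3 - 3·X_1  [with X_3=-3, X_1=3]  = -3
X_7 = -3·X_5 + X_4 - 1  [with X_5=-3, X_4=4]  = 12

12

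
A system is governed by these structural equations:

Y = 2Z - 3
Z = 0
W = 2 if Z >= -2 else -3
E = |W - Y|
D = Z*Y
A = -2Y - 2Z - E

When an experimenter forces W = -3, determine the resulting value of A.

6

do(W=-3) replaces the equation W = 2 if Z >= -2 else -3 with the constant W = -3.
Y = 2Z - 3  [with Z=0]  = -3
E = |W - Y|  [with W=-3, Y=-3]  = 0
A = -2Y - 2Z - E  [with Y=-3, Z=0, E=0]  = 6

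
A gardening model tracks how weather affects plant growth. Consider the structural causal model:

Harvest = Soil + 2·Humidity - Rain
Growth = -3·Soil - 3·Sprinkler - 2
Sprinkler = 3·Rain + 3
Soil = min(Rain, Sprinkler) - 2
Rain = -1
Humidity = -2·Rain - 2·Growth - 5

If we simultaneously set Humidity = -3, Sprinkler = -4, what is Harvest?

The joint intervention fixes Humidity = -3, Sprinkler = -4, removing each variable's own equation.
Soil = min(Rain, Sprinkler) - 2  [with Rain=-1, Sprinkler=-4]  = -6
Harvest = Soil + 2·Humidity - Rain  [with Soil=-6, Humidity=-3, Rain=-1]  = -11

-11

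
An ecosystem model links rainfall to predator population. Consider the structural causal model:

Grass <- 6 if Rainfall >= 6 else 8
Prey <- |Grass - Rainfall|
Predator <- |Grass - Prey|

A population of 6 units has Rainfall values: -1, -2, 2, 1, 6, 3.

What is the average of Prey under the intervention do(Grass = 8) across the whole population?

The intervention sets Grass=8 in all 6 units regardless of Rainfall. Recomputing Prey per unit gives 9, 10, 6, 7, 2, 5; average 6.5.

6.5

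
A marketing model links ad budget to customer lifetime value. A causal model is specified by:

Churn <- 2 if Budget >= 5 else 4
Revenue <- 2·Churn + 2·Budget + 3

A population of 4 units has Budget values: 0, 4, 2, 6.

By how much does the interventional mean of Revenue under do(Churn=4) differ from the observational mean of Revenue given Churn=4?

2

The intervention sets Churn=4 in all 4 units regardless of Budget. Recomputing Revenue per unit gives 11, 19, 15, 23; average 17.
Conditioning on Churn=4 selects the 3 unit(s) with Budget ∈ {0, 4, 2}. Their Revenue values: 11, 19, 15. Mean = 15.
Difference = 17 − 15 = 2.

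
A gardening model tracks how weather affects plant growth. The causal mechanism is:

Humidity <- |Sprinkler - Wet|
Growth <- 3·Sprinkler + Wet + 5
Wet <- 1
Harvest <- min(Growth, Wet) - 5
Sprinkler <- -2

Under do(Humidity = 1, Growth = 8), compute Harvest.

The joint intervention fixes Humidity = 1, Growth = 8, removing each variable's own equation.
Harvest = min(Growth, Wet) - 5  [with Growth=8, Wet=1]  = -4

-4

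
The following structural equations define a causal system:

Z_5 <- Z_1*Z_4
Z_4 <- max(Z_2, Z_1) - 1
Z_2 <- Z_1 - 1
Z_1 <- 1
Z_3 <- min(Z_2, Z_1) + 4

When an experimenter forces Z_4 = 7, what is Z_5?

Intervening sets Z_4 = 7 and removes its equation (Z_4 <- max(Z_2, Z_1) - 1).
Z_5 = Z_1*Z_4  [with Z_1=1, Z_4=7]  = 7

7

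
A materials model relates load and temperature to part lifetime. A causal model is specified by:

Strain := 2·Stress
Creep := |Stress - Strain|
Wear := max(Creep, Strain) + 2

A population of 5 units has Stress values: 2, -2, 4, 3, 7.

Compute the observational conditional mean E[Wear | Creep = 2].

5

Observing Creep=2 restricts to units where Creep's equation naturally yields 2: Stress ∈ {2, -2}. In that subpopulation Wear = 6, 4, mean 5.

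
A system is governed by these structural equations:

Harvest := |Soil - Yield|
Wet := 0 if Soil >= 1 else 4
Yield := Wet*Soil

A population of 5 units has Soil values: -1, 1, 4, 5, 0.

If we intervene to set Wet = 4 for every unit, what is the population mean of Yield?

Under do(Wet=4), Wet's equation is replaced by Wet=4 for every unit. Per-unit Yield: -4, 4, 16, 20, 0. Mean = 7.2.

7.2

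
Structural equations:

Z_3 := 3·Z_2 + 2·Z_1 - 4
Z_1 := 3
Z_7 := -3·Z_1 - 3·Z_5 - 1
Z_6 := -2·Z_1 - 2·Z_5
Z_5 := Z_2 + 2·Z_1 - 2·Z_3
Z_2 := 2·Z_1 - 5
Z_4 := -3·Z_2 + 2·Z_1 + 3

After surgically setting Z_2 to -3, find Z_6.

Under do(Z_2=-3), the mechanism Z_2 := 2·Z_1 - 5 is discarded; Z_2 is fixed at -3.
Z_3 = 3·Z_2 + 2·Z_1 - 4  [with Z_2=-3, Z_1=3]  = -7
Z_5 = Z_2 + 2·Z_1 - 2·Z_3  [with Z_2=-3, Z_1=3, Z_3=-7]  = 17
Z_6 = -2·Z_1 - 2·Z_5  [with Z_1=3, Z_5=17]  = -40

-40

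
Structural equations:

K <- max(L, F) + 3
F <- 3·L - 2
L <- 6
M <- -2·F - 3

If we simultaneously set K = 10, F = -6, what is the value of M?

9

The joint intervention fixes K = 10, F = -6, removing each variable's own equation.
M = -2·F - 3  [with F=-6]  = 9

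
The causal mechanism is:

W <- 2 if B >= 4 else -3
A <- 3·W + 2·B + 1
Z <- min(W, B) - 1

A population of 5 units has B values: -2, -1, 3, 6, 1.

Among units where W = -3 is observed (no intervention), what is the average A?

-7.5

Observing W=-3 restricts to units where W's equation naturally yields -3: B ∈ {-2, -1, 3, 1}. In that subpopulation A = -12, -10, -2, -6, mean -7.5.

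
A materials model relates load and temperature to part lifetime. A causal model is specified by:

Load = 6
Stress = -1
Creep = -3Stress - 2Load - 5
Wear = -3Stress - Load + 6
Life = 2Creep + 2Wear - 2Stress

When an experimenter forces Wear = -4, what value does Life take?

Intervening sets Wear = -4 and removes its equation (Wear = -3Stress - Load + 6).
Creep = -3Stress - 2Load - 5  [with Stress=-1, Load=6]  = -14
Life = 2Creep + 2Wear - 2Stress  [with Creep=-14, Wear=-4, Stress=-1]  = -34

-34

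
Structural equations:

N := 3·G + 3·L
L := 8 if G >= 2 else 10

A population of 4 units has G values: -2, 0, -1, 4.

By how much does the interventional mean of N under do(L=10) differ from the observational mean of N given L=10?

The intervention sets L=10 in all 4 units regardless of G. Recomputing N per unit gives 24, 30, 27, 42; average 30.75.
E[N|L=10] averages over only the 3 units with L=10 (G = -2, 0, -1): N = 24, 30, 27, mean 27.
Difference = 30.75 − 27 = 3.75.

3.75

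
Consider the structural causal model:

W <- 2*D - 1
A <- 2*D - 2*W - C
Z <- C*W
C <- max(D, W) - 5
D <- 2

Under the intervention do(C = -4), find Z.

do(C=-4) replaces the equation C <- max(D, W) - 5 with the constant C = -4.
W = 2*D - 1  [with D=2]  = 3
Z = C*W  [with C=-4, W=3]  = -12

-12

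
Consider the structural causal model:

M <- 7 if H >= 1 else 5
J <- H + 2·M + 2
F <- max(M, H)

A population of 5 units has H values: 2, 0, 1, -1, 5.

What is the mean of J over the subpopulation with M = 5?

11.5

Observing M=5 restricts to units where M's equation naturally yields 5: H ∈ {0, -1}. In that subpopulation J = 12, 11, mean 11.5.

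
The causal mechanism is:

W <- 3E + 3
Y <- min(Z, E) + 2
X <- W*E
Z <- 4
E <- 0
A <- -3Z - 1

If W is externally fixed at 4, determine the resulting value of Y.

2

The intervention breaks the incoming arrows to W: W <- 3E + 3 no longer applies, and W = 4.
No directed path runs from W to Y, so Y keeps its natural value.
Y = min(Z, E) + 2  [with Z=4, E=0]  = 2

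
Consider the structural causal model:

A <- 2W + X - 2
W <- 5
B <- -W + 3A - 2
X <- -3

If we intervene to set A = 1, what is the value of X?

Under do(A=1), the mechanism A <- 2W + X - 2 is discarded; A is fixed at 1.
Since X is not a descendant of the intervened variable, it is unaffected.

-3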